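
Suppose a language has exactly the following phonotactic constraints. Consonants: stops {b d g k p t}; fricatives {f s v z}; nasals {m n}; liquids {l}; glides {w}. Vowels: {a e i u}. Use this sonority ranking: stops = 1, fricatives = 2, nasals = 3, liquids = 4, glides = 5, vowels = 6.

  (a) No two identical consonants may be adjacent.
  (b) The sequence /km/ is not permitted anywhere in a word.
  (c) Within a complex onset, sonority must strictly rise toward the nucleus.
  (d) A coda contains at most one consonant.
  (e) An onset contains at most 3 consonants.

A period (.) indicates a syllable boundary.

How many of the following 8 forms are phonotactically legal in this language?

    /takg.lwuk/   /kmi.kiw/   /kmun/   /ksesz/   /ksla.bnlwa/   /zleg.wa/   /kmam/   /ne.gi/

2

/takg.lwuk/ — violates constraint (d): syllable 1 coda /kg/ has 2 consonants (> 1) → phonotactically illegal
/kmi.kiw/ — violates constraint (b): contains banned sequence /km/ → phonotactically illegal
/kmun/ — violates constraint (b): contains banned sequence /km/ → phonotactically illegal
/ksesz/ — violates constraint (d): syllable 1 coda /sz/ has 2 consonants (> 1) → phonotactically illegal
/ksla.bnlwa/ — violates constraint (e): syllable 2 onset /bnlw/ has 4 consonants (> 3) → phonotactically illegal
/zleg.wa/ — σ1 onset /zl/ (2→4 rises), coda /g/ ok; σ2 onset /w/, coda /∅/ ok → phonotactically legal
/kmam/ — violates constraint (b): contains banned sequence /km/ → phonotactically illegal
/ne.gi/ — σ1 onset /n/, coda /∅/ ok; σ2 onset /g/, coda /∅/ ok → phonotactically legal
Phonotactically legal: /zleg.wa/, /ne.gi/ → 2.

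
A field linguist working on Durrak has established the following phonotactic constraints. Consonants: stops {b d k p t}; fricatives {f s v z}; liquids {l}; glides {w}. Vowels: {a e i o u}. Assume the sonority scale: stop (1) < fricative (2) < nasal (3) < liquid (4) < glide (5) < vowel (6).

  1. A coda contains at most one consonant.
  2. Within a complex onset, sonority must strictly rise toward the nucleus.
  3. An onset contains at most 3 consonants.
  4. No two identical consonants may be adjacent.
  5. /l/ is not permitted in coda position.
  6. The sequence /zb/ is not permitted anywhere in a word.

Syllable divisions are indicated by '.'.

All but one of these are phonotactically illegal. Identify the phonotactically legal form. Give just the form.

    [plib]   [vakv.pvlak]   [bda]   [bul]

[plib]

[plib] — σ1 onset /pl/ (1→4 rises), coda /b/ ok → phonotactically legal
[vakv.pvlak] — violates constraint 1: syllable 1 coda /kv/ has 2 consonants (> 1) → phonotactically illegal
[bda] — violates constraint 2: syllable 1 onset /bd/: /b/ (stop, 1) → /d/ (stop, 1) does not rise → phonotactically illegal
[bul] — violates constraint 5: syllable 1 coda contains /l/ → phonotactically illegal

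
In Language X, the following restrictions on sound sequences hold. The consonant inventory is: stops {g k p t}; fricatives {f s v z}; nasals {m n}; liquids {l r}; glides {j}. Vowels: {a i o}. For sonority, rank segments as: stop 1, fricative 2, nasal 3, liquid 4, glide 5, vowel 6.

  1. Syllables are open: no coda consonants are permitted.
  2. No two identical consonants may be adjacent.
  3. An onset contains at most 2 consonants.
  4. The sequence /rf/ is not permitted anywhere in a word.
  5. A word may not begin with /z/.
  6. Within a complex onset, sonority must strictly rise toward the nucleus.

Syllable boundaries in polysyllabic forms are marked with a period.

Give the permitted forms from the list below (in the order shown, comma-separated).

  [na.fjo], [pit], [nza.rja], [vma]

[na.fjo], [vma]

[na.fjo] — σ1 onset /n/, coda /∅/ ok; σ2 onset /fj/ (2→5 rises), coda /∅/ ok → permitted
[pit] — violates constraint 1: syllable 1 coda /t/ has 1 consonant (> 0) → not permitted
[nza.rja] — violates constraint 6: syllable 1 onset /nz/: /n/ (nasal, 3) → /z/ (fricative, 2) does not rise → not permitted
[vma] — σ1 onset /vm/ (2→3 rises), coda /∅/ ok → permitted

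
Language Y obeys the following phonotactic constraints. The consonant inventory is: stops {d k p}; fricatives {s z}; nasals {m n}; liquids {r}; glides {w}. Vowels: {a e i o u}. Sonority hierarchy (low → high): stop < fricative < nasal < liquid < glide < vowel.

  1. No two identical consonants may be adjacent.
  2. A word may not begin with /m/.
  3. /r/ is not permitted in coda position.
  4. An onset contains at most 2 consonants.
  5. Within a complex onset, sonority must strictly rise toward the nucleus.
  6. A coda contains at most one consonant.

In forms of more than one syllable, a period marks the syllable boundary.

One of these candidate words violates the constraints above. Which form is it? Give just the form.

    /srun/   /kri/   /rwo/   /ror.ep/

/ror.ep/

/srun/ — σ1 onset /sr/ (2→4 rises), coda /n/ ok → permitted
/kri/ — σ1 onset /kr/ (1→4 rises), coda /∅/ ok → permitted
/rwo/ — σ1 onset /rw/ (4→5 rises), coda /∅/ ok → permitted
/ror.ep/ — violates constraint 3: syllable 1 coda contains /r/ → not permitted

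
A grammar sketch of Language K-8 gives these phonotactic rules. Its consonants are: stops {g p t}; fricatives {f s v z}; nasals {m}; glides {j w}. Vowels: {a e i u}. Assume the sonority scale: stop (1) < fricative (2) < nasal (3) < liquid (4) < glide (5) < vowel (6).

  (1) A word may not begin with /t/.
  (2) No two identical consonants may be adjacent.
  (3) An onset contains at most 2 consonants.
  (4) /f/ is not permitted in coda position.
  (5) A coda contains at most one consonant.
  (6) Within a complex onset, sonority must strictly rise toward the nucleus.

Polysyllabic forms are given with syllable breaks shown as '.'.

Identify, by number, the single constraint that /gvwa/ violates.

3

/gvwa/: syllable 1 onset /gvw/ has 3 consonants (> 2).
This is a violation of constraint 3: "An onset contains at most 2 consonants."
The remaining constraints (1, 2, 4, 5, 6) are satisfied.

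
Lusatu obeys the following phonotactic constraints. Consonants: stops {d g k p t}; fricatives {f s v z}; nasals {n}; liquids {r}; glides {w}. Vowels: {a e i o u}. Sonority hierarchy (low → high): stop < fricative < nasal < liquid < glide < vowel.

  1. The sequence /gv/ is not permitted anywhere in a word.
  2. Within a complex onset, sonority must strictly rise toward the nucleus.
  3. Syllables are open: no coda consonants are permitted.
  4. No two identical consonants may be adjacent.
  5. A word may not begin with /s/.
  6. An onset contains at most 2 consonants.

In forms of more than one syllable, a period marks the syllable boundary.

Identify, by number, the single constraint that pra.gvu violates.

1

pra.gvu: contains banned sequence /gv/.
This is a violation of constraint 1: "The sequence /gv/ is not permitted anywhere in a word."
The remaining constraints (2, 3, 4, 5, 6) are satisfied.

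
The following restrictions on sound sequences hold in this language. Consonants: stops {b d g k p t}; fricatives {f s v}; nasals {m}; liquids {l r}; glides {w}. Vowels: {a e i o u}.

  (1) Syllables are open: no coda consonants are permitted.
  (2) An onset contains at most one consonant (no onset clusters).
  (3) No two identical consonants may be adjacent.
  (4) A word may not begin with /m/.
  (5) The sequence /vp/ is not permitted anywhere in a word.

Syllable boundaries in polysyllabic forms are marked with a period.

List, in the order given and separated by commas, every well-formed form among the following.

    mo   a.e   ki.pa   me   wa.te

a.e, ki.pa, wa.te

mo — violates constraint 4: word begins with /m/ → ill-formed
a.e — σ1 onset /∅/, coda /∅/ ok; σ2 onset /∅/, coda /∅/ ok → well-formed
ki.pa — σ1 onset /k/, coda /∅/ ok; σ2 onset /p/, coda /∅/ ok → well-formed
me — violates constraint 4: word begins with /m/ → ill-formed
wa.te — σ1 onset /w/, coda /∅/ ok; σ2 onset /t/, coda /∅/ ok → well-formed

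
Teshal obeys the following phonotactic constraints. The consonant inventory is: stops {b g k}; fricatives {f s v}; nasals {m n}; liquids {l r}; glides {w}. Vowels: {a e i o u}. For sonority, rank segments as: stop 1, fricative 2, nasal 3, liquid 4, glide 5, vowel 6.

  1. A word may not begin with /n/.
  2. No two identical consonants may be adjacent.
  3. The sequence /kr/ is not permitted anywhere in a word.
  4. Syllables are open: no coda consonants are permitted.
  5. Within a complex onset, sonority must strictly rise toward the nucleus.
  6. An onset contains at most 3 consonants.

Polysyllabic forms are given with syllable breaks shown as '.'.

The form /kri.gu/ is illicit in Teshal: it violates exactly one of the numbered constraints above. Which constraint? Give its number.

/kri.gu/: contains banned sequence /kr/.
This is a violation of constraint 3: "The sequence /kr/ is not permitted anywhere in a word."
The remaining constraints (1, 2, 4, 5, 6) are satisfied.

3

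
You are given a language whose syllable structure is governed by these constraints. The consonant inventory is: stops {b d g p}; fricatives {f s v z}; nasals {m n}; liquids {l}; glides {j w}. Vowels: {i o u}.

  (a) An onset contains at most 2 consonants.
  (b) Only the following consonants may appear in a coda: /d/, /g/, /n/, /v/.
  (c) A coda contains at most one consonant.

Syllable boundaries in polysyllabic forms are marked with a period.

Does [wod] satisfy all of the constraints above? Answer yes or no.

[wod] — σ1 onset /w/, coda /d/ ok → well-formed

yes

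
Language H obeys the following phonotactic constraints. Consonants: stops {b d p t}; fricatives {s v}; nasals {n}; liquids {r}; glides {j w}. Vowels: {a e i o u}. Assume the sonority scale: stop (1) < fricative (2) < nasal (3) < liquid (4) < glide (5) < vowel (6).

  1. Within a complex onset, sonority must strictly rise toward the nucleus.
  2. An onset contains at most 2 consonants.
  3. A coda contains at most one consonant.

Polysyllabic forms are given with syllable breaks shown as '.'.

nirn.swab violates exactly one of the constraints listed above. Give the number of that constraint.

3

nirn.swab: syllable 1 coda /rn/ has 2 consonants (> 1).
This is a violation of constraint 3: "A coda contains at most one consonant."
The remaining constraints (1, 2) are satisfied.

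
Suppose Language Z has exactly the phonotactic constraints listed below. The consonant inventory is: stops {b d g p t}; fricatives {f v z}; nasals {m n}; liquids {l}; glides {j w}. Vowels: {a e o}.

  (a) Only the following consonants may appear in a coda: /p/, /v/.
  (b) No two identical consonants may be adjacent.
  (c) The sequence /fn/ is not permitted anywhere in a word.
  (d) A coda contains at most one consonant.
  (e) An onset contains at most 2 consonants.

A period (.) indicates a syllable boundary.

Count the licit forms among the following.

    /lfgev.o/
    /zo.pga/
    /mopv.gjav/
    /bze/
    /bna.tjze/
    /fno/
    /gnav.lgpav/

2

/lfgev.o/ — violates constraint (e): syllable 1 onset /lfg/ has 3 consonants (> 2) → illicit
/zo.pga/ — σ1 onset /z/, coda /∅/ ok; σ2 onset /pg/ (2C), coda /∅/ ok → licit
/mopv.gjav/ — violates constraint (d): syllable 1 coda /pv/ has 2 consonants (> 1) → illicit
/bze/ — σ1 onset /bz/ (2C), coda /∅/ ok → licit
/bna.tjze/ — violates constraint (e): syllable 2 onset /tjz/ has 3 consonants (> 2) → illicit
/fno/ — violates constraint (c): contains banned sequence /fn/ → illicit
/gnav.lgpav/ — violates constraint (e): syllable 2 onset /lgp/ has 3 consonants (> 2) → illicit
Licit: /zo.pga/, /bze/ → 2.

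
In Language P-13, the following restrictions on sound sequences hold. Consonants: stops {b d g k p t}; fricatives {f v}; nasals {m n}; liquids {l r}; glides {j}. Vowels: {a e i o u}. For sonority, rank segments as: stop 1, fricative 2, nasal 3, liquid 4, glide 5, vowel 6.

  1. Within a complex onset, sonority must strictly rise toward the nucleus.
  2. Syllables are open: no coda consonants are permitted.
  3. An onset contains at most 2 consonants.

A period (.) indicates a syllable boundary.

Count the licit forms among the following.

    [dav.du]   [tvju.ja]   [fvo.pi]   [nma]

0

[dav.du] — violates constraint 2: syllable 1 coda /v/ has 1 consonant (> 0) → illicit
[tvju.ja] — violates constraint 3: syllable 1 onset /tvj/ has 3 consonants (> 2) → illicit
[fvo.pi] — violates constraint 1: syllable 1 onset /fv/: /f/ (fricative, 2) → /v/ (fricative, 2) does not rise → illicit
[nma] — violates constraint 1: syllable 1 onset /nm/: /n/ (nasal, 3) → /m/ (nasal, 3) does not rise → illicit
No form is licit → 0.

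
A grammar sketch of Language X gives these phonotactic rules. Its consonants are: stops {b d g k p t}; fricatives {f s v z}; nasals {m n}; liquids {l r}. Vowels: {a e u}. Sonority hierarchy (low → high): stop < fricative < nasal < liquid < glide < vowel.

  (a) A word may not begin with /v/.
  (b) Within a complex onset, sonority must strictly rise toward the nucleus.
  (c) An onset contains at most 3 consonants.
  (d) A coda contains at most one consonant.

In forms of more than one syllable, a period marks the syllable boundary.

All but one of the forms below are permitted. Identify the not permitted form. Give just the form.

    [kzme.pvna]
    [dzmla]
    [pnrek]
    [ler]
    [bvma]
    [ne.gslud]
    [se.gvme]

[kzme.pvna] — σ1 onset /kzm/ (1→2→3 rises), coda /∅/ ok; σ2 onset /pvn/ (1→2→3 rises), coda /∅/ ok → permitted
[dzmla] — violates constraint (c): syllable 1 onset /dzml/ has 4 consonants (> 3) → not permitted
[pnrek] — σ1 onset /pnr/ (1→3→4 rises), coda /k/ ok → permitted
[ler] — σ1 onset /l/, coda /r/ ok → permitted
[bvma] — σ1 onset /bvm/ (1→2→3 rises), coda /∅/ ok → permitted
[ne.gslud] — σ1 onset /n/, coda /∅/ ok; σ2 onset /gsl/ (1→2→4 rises), coda /d/ ok → permitted
[se.gvme] — σ1 onset /s/, coda /∅/ ok; σ2 onset /gvm/ (1→2→3 rises), coda /∅/ ok → permitted

[dzmla]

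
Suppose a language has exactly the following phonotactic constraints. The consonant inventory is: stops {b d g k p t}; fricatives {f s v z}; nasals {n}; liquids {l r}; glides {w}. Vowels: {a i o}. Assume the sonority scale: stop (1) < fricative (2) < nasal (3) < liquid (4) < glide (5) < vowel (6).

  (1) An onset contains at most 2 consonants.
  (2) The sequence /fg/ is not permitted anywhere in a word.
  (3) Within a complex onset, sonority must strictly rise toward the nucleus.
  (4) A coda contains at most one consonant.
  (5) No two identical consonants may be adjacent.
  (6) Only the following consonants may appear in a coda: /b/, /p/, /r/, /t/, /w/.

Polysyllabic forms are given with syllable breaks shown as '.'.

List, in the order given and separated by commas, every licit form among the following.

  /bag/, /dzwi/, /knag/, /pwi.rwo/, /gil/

/pwi.rwo/

/bag/ — violates constraint 6: syllable 1 coda contains /g/, which is not a licensed coda consonant → illicit
/dzwi/ — violates constraint 1: syllable 1 onset /dzw/ has 3 consonants (> 2) → illicit
/knag/ — violates constraint 6: syllable 1 coda contains /g/, which is not a licensed coda consonant → illicit
/pwi.rwo/ — σ1 onset /pw/ (1→5 rises), coda /∅/ ok; σ2 onset /rw/ (4→5 rises), coda /∅/ ok → licit
/gil/ — violates constraint 6: syllable 1 coda contains /l/, which is not a licensed coda consonant → illicit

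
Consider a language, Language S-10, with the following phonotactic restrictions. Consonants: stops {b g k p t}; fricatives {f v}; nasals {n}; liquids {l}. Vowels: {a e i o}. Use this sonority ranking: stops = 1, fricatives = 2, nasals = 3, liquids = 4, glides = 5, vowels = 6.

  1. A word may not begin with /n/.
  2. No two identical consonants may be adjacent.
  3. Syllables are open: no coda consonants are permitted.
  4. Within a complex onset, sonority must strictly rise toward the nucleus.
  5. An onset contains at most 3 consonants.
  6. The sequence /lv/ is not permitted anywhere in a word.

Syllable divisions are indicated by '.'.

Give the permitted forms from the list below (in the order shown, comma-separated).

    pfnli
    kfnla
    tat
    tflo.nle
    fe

pfnli — violates constraint 5: syllable 1 onset /pfnl/ has 4 consonants (> 3) → not permitted
kfnla — violates constraint 5: syllable 1 onset /kfnl/ has 4 consonants (> 3) → not permitted
tat — violates constraint 3: syllable 1 coda /t/ has 1 consonant (> 0) → not permitted
tflo.nle — σ1 onset /tfl/ (1→2→4 rises), coda /∅/ ok; σ2 onset /nl/ (3→4 rises), coda /∅/ ok → permitted
fe — σ1 onset /f/, coda /∅/ ok → permitted

tflo.nle, fe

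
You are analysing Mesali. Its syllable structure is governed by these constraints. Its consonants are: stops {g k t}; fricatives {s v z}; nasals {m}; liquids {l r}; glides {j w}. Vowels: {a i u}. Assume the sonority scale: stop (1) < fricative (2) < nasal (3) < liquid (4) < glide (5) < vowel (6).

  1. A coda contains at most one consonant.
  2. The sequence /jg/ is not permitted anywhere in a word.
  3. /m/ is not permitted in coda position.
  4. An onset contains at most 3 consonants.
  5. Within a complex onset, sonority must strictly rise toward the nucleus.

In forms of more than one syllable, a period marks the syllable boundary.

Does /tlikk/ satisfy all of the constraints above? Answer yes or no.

/tlikk/ — violates constraint 1: syllable 1 coda /kk/ has 2 consonants (> 1) → phonotactically illegal

no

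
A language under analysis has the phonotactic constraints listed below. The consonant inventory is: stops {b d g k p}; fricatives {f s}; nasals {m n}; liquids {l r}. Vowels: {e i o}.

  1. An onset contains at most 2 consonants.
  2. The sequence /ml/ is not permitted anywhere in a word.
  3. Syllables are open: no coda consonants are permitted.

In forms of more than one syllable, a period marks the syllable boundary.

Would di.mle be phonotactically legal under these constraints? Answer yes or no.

no

di.mle — violates constraint 2: contains banned sequence /ml/ → phonotactically illegal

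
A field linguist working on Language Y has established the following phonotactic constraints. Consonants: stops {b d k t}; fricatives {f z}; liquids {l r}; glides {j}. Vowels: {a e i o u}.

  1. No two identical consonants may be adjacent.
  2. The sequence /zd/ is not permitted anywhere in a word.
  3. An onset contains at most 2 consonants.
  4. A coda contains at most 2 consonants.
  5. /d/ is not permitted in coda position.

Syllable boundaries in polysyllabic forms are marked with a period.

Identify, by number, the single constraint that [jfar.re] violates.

[jfar.re]: adjacent identical consonants /rr/.
This is a violation of constraint 1: "No two identical consonants may be adjacent."
The remaining constraints (2, 3, 4, 5) are satisfied.

1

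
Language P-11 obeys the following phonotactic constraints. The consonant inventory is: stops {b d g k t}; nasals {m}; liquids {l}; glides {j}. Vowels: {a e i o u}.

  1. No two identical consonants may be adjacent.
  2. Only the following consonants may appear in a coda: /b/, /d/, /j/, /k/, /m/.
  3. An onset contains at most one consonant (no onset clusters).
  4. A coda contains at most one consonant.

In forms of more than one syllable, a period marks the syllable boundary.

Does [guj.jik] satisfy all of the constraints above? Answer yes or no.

[guj.jik] — violates constraint 1: adjacent identical consonants /jj/ → ill-formed

no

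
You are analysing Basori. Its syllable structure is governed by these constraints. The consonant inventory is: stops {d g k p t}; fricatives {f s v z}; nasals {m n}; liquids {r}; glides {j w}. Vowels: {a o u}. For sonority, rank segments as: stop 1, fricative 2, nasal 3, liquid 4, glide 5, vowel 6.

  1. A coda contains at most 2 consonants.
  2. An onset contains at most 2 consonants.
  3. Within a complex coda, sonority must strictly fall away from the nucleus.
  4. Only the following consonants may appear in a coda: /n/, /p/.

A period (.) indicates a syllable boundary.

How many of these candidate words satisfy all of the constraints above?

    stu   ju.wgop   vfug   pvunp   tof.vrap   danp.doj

stu — σ1 onset /st/ (2C), coda /∅/ ok → permitted
ju.wgop — σ1 onset /j/, coda /∅/ ok; σ2 onset /wg/ (2C), coda /p/ ok → permitted
vfug — violates constraint 4: syllable 1 coda contains /g/, which is not a licensed coda consonant → not permitted
pvunp — σ1 onset /pv/ (2C), coda /np/ (3→1 falls) ok → permitted
tof.vrap — violates constraint 4: syllable 1 coda contains /f/, which is not a licensed coda consonant → not permitted
danp.doj — violates constraint 4: syllable 2 coda contains /j/, which is not a licensed coda consonant → not permitted
Permitted: stu, ju.wgop, pvunp → 3.

3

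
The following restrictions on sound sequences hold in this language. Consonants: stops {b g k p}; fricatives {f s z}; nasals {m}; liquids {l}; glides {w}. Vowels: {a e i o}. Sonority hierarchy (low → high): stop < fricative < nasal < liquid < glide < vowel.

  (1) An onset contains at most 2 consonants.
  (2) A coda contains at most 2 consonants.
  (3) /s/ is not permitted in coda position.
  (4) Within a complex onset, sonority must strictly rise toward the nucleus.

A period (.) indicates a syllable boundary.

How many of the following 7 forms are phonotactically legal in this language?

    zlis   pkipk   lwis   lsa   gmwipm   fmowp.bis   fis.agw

zlis — violates constraint 3: syllable 1 coda contains /s/ → phonotactically illegal
pkipk — violates constraint 4: syllable 1 onset /pk/: /p/ (stop, 1) → /k/ (stop, 1) does not rise → phonotactically illegal
lwis — violates constraint 3: syllable 1 coda contains /s/ → phonotactically illegal
lsa — violates constraint 4: syllable 1 onset /ls/: /l/ (liquid, 4) → /s/ (fricative, 2) does not rise → phonotactically illegal
gmwipm — violates constraint 1: syllable 1 onset /gmw/ has 3 consonants (> 2) → phonotactically illegal
fmowp.bis — violates constraint 3: syllable 2 coda contains /s/ → phonotactically illegal
fis.agw — violates constraint 3: syllable 1 coda contains /s/ → phonotactically illegal
No form is phonotactically legal → 0.

0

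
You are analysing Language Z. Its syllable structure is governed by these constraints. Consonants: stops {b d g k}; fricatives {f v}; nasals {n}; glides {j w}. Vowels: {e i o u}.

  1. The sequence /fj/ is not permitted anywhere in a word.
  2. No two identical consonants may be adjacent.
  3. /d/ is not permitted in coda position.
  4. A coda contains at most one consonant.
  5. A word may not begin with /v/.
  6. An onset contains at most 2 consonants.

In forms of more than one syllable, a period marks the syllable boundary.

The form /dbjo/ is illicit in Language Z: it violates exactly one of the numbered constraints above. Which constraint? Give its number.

6

/dbjo/: syllable 1 onset /dbj/ has 3 consonants (> 2).
This is a violation of constraint 6: "An onset contains at most 2 consonants."
The remaining constraints (1, 2, 3, 4, 5) are satisfied.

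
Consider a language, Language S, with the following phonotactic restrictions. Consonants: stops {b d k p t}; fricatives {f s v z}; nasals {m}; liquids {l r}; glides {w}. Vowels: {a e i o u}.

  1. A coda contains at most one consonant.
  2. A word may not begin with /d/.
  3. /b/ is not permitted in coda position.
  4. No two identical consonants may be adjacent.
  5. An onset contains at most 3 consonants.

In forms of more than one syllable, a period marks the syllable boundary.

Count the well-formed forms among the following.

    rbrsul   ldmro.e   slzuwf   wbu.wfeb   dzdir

rbrsul — violates constraint 5: syllable 1 onset /rbrs/ has 4 consonants (> 3) → ill-formed
ldmro.e — violates constraint 5: syllable 1 onset /ldmr/ has 4 consonants (> 3) → ill-formed
slzuwf — violates constraint 1: syllable 1 coda /wf/ has 2 consonants (> 1) → ill-formed
wbu.wfeb — violates constraint 3: syllable 2 coda contains /b/ → ill-formed
dzdir — violates constraint 2: word begins with /d/ → ill-formed
No form is well-formed → 0.

0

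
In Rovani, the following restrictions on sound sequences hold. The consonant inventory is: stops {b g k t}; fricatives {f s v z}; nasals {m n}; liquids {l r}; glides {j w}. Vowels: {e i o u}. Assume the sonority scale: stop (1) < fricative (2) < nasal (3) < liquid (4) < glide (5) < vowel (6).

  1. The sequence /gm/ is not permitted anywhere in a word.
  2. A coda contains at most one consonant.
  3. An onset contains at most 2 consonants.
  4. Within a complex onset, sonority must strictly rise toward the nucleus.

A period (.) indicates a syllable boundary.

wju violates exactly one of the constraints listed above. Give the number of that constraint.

wju: syllable 1 onset /wj/: /w/ (glide, 5) → /j/ (glide, 5) does not rise.
This is a violation of constraint 4: "Within a complex onset, sonority must strictly rise toward the nucleus."
The remaining constraints (1, 2, 3) are satisfied.

4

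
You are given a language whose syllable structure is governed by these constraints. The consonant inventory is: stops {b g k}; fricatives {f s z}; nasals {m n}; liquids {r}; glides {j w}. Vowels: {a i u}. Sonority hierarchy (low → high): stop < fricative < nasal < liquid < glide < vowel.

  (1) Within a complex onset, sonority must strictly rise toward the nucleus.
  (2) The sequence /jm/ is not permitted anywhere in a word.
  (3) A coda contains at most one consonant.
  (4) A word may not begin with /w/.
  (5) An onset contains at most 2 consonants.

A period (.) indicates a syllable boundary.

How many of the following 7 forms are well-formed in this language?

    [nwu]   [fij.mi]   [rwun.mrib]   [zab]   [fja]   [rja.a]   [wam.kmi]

5

[nwu] — σ1 onset /nw/ (3→5 rises), coda /∅/ ok → well-formed
[fij.mi] — violates constraint 2: contains banned sequence /jm/ → ill-formed
[rwun.mrib] — σ1 onset /rw/ (4→5 rises), coda /n/ ok; σ2 onset /mr/ (3→4 rises), coda /b/ ok → well-formed
[zab] — σ1 onset /z/, coda /b/ ok → well-formed
[fja] — σ1 onset /fj/ (2→5 rises), coda /∅/ ok → well-formed
[rja.a] — σ1 onset /rj/ (4→5 rises), coda /∅/ ok; σ2 onset /∅/, coda /∅/ ok → well-formed
[wam.kmi] — violates constraint 4: word begins with /w/ → ill-formed
Well-formed: [nwu], [rwun.mrib], [zab], [fja], [rja.a] → 5.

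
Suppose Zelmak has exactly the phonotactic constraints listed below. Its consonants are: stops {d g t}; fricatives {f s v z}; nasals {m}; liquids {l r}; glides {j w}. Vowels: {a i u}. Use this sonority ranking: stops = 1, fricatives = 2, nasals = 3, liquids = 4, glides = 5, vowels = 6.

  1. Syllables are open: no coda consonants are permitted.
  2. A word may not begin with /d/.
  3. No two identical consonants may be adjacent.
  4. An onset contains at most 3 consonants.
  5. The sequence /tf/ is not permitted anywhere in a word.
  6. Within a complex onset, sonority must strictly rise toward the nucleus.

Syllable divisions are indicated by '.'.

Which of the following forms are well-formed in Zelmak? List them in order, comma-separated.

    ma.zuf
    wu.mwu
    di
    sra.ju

ma.zuf — violates constraint 1: syllable 2 coda /f/ has 1 consonant (> 0) → ill-formed
wu.mwu — σ1 onset /w/, coda /∅/ ok; σ2 onset /mw/ (3→5 rises), coda /∅/ ok → well-formed
di — violates constraint 2: word begins with /d/ → ill-formed
sra.ju — σ1 onset /sr/ (2→4 rises), coda /∅/ ok; σ2 onset /j/, coda /∅/ ok → well-formed

wu.mwu, sra.ju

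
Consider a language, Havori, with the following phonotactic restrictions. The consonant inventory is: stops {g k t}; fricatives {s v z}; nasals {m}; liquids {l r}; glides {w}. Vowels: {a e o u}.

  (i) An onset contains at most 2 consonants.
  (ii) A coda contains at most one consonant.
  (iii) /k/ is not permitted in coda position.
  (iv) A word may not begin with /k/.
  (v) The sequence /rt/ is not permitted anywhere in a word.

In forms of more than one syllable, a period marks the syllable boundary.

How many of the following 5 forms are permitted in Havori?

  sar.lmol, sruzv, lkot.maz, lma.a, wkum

sar.lmol — σ1 onset /s/, coda /r/ ok; σ2 onset /lm/ (2C), coda /l/ ok → permitted
sruzv — violates constraint (ii): syllable 1 coda /zv/ has 2 consonants (> 1) → not permitted
lkot.maz — σ1 onset /lk/ (2C), coda /t/ ok; σ2 onset /m/, coda /z/ ok → permitted
lma.a — σ1 onset /lm/ (2C), coda /∅/ ok; σ2 onset /∅/, coda /∅/ ok → permitted
wkum — σ1 onset /wk/ (2C), coda /m/ ok → permitted
Permitted: sar.lmol, lkot.maz, lma.a, wkum → 4.

4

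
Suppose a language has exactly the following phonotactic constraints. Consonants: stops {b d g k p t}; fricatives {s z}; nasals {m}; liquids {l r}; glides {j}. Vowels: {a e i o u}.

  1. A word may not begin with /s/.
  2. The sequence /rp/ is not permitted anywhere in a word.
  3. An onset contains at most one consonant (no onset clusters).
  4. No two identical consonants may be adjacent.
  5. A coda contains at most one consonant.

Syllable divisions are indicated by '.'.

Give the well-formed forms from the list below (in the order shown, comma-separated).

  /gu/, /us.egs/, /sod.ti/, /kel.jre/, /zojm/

/gu/

/gu/ — σ1 onset /g/, coda /∅/ ok → well-formed
/us.egs/ — violates constraint 5: syllable 2 coda /gs/ has 2 consonants (> 1) → ill-formed
/sod.ti/ — violates constraint 1: word begins with /s/ → ill-formed
/kel.jre/ — violates constraint 3: syllable 2 onset /jr/ has 2 consonants (> 1) → ill-formed
/zojm/ — violates constraint 5: syllable 1 coda /jm/ has 2 consonants (> 1) → ill-formed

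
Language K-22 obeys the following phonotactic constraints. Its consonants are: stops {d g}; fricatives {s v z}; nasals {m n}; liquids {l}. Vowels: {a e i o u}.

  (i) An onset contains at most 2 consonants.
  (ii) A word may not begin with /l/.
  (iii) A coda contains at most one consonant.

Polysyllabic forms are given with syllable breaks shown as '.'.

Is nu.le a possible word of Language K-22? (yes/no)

yes

nu.le — σ1 onset /n/, coda /∅/ ok; σ2 onset /l/, coda /∅/ ok → phonotactically legal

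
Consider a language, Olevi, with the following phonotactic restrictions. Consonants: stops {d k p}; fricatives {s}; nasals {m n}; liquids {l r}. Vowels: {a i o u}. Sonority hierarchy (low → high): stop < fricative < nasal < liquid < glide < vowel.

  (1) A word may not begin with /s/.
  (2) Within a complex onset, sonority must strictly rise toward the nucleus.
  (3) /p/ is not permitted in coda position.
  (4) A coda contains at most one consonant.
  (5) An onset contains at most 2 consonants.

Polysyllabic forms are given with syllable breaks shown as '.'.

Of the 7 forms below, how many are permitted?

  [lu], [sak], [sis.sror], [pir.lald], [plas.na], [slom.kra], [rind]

[lu] — σ1 onset /l/, coda /∅/ ok → permitted
[sak] — violates constraint 1: word begins with /s/ → not permitted
[sis.sror] — violates constraint 1: word begins with /s/ → not permitted
[pir.lald] — violates constraint 4: syllable 2 coda /ld/ has 2 consonants (> 1) → not permitted
[plas.na] — σ1 onset /pl/ (1→4 rises), coda /s/ ok; σ2 onset /n/, coda /∅/ ok → permitted
[slom.kra] — violates constraint 1: word begins with /s/ → not permitted
[rind] — violates constraint 4: syllable 1 coda /nd/ has 2 consonants (> 1) → not permitted
Permitted: [lu], [plas.na] → 2.

2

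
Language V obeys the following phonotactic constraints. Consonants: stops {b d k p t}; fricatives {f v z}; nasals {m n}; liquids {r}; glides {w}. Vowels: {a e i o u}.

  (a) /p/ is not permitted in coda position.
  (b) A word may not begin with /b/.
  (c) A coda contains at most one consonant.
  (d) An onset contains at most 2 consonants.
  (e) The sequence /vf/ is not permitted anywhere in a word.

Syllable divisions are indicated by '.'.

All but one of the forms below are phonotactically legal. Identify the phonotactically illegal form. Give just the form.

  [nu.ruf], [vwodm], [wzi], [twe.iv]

[nu.ruf] — σ1 onset /n/, coda /∅/ ok; σ2 onset /r/, coda /f/ ok → phonotactically legal
[vwodm] — violates constraint (c): syllable 1 coda /dm/ has 2 consonants (> 1) → phonotactically illegal
[wzi] — σ1 onset /wz/ (2C), coda /∅/ ok → phonotactically legal
[twe.iv] — σ1 onset /tw/ (2C), coda /∅/ ok; σ2 onset /∅/, coda /v/ ok → phonotactically legal

[vwodm]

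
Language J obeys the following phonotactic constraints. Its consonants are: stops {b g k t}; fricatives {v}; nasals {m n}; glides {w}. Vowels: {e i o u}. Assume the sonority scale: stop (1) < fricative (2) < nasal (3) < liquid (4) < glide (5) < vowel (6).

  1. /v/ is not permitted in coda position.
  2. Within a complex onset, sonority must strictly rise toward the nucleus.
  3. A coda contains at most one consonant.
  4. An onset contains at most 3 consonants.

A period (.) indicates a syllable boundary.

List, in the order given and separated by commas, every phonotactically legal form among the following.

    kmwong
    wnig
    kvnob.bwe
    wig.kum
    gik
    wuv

kvnob.bwe, wig.kum, gik

kmwong — violates constraint 3: syllable 1 coda /ng/ has 2 consonants (> 1) → phonotactically illegal
wnig — violates constraint 2: syllable 1 onset /wn/: /w/ (glide, 5) → /n/ (nasal, 3) does not rise → phonotactically illegal
kvnob.bwe — σ1 onset /kvn/ (1→2→3 rises), coda /b/ ok; σ2 onset /bw/ (1→5 rises), coda /∅/ ok → phonotactically legal
wig.kum — σ1 onset /w/, coda /g/ ok; σ2 onset /k/, coda /m/ ok → phonotactically legal
gik — σ1 onset /g/, coda /k/ ok → phonotactically legal
wuv — violates constraint 1: syllable 1 coda contains /v/ → phonotactically illegal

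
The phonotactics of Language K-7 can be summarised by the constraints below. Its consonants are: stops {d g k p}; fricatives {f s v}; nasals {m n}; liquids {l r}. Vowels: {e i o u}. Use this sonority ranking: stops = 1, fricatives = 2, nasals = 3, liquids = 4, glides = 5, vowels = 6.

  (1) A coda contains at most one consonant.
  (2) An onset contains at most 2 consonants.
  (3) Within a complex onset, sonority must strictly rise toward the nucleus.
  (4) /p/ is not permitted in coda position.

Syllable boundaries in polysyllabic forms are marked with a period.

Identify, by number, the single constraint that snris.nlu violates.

2

snris.nlu: syllable 1 onset /snr/ has 3 consonants (> 2).
This is a violation of constraint 2: "An onset contains at most 2 consonants."
The remaining constraints (1, 3, 4) are satisfied.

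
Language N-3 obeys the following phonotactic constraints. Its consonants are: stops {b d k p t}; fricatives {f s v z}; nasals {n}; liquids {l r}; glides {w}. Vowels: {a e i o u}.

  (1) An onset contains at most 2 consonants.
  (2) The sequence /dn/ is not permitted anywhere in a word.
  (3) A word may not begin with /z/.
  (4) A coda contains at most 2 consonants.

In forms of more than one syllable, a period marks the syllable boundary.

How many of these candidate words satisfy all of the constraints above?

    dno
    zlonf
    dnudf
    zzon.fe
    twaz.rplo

dno — violates constraint 2: contains banned sequence /dn/ → illicit
zlonf — violates constraint 3: word begins with /z/ → illicit
dnudf — violates constraint 2: contains banned sequence /dn/ → illicit
zzon.fe — violates constraint 3: word begins with /z/ → illicit
twaz.rplo — violates constraint 1: syllable 2 onset /rpl/ has 3 consonants (> 2) → illicit
No form is licit → 0.

0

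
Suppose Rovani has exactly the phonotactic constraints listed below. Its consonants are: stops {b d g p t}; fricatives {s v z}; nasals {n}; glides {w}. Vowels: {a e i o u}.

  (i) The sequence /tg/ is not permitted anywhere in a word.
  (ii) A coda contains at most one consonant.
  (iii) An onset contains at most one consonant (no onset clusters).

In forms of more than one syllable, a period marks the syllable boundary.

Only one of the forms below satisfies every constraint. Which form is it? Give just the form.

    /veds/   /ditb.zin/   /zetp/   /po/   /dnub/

/veds/ — violates constraint (ii): syllable 1 coda /ds/ has 2 consonants (> 1) → ill-formed
/ditb.zin/ — violates constraint (ii): syllable 1 coda /tb/ has 2 consonants (> 1) → ill-formed
/zetp/ — violates constraint (ii): syllable 1 coda /tp/ has 2 consonants (> 1) → ill-formed
/po/ — σ1 onset /p/, coda /∅/ ok → well-formed
/dnub/ — violates constraint (iii): syllable 1 onset /dn/ has 2 consonants (> 1) → ill-formed

/po/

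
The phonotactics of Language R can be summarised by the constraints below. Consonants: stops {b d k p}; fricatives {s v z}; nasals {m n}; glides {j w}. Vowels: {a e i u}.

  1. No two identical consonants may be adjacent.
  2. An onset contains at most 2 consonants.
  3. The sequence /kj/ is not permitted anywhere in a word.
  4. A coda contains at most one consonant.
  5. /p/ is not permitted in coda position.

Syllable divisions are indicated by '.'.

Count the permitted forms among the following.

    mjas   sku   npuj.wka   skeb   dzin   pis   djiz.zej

6

mjas — σ1 onset /mj/ (2C), coda /s/ ok → permitted
sku — σ1 onset /sk/ (2C), coda /∅/ ok → permitted
npuj.wka — σ1 onset /np/ (2C), coda /j/ ok; σ2 onset /wk/ (2C), coda /∅/ ok → permitted
skeb — σ1 onset /sk/ (2C), coda /b/ ok → permitted
dzin — σ1 onset /dz/ (2C), coda /n/ ok → permitted
pis — σ1 onset /p/, coda /s/ ok → permitted
djiz.zej — violates constraint 1: adjacent identical consonants /zz/ → not permitted
Permitted: mjas, sku, npuj.wka, skeb, dzin, pis → 6.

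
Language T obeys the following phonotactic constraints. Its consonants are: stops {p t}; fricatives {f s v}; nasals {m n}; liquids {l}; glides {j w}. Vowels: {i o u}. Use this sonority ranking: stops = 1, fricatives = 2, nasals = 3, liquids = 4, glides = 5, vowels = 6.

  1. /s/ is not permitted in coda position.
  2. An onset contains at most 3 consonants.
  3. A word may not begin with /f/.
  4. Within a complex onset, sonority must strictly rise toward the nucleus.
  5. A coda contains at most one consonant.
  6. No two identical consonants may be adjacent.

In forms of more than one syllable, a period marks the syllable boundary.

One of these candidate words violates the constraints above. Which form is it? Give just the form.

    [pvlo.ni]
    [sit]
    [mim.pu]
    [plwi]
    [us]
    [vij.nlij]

[us]

[pvlo.ni] — σ1 onset /pvl/ (1→2→4 rises), coda /∅/ ok; σ2 onset /n/, coda /∅/ ok → well-formed
[sit] — σ1 onset /s/, coda /t/ ok → well-formed
[mim.pu] — σ1 onset /m/, coda /m/ ok; σ2 onset /p/, coda /∅/ ok → well-formed
[plwi] — σ1 onset /plw/ (1→4→5 rises), coda /∅/ ok → well-formed
[us] — violates constraint 1: syllable 1 coda contains /s/ → ill-formed
[vij.nlij] — σ1 onset /v/, coda /j/ ok; σ2 onset /nl/ (3→4 rises), coda /j/ ok → well-formed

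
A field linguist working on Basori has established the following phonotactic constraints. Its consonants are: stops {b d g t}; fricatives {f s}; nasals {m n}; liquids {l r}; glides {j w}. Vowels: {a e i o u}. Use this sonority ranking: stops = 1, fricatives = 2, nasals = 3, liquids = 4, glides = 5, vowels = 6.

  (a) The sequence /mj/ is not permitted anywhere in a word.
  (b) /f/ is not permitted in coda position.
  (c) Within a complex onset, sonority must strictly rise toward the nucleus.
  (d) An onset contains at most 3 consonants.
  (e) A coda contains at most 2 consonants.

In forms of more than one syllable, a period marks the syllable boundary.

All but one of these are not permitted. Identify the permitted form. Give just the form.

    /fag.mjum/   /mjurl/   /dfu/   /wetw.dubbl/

/fag.mjum/ — violates constraint (a): contains banned sequence /mj/ → not permitted
/mjurl/ — violates constraint (a): contains banned sequence /mj/ → not permitted
/dfu/ — σ1 onset /df/ (1→2 rises), coda /∅/ ok → permitted
/wetw.dubbl/ — violates constraint (e): syllable 2 coda /bbl/ has 3 consonants (> 2) → not permitted

/dfu/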